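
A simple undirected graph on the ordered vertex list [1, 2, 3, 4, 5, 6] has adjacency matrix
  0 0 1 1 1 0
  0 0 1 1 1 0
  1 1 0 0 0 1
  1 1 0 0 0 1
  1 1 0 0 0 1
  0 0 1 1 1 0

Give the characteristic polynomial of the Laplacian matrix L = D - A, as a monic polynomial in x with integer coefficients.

x^6 - 18x^5 + 126x^4 - 432x^3 + 729x^2 - 486x

With the vertex order [1, 2, 3, 4, 5, 6], the degrees are [3, 3, 3, 3, 3, 3], giving D = diag(3, 3, 3, 3, 3, 3) and L = D - A. Computing det(xI - L) by cofactor expansion (or equivalently via sum-over-permutations) gives x^6 - 18x^5 + 126x^4 - 432x^3 + 729x^2 - 486x. Since p(0) = det(-L) = 0, x divides p(x). There is one zero in the spectrum, matching the 1 component.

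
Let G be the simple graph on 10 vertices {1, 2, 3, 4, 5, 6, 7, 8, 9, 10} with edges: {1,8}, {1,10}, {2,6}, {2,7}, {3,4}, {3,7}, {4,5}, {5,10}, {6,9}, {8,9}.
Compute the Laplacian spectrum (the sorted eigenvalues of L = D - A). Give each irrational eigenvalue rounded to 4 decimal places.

With the vertex order [1, 2, 3, 4, 5, 6, 7, 8, 9, 10], the degrees are [2, 2, 2, 2, 2, 2, 2, 2, 2, 2], giving D = diag(2, 2, 2, 2, 2, 2, 2, 2, 2, 2) and L = D - A. Since every row of L sums to 0, the all-ones vector is in the kernel and 0 is an eigenvalue. The single zero eigenvalue shows the graph is connected. The eigenvalues sum to 20, which equals trace(L) = 2|E|. The largest eigenvalue, 4, is at most the vertex count 10.

[0, 0.3820, 0.3820, 1.3820, 1.3820, 2.6180, 2.6180, 3.6180, 3.6180, 4]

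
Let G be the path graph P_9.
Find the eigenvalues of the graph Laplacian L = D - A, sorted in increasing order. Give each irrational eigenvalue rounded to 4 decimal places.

The graph has 9 vertices and degree multiset [2, 2, 2, 2, 2, 2, 2, 1, 1]; D is the diagonal matrix of degrees and L = D - A. Since every row of L sums to 0, the all-ones vector is in the kernel and 0 is an eigenvalue. The single zero eigenvalue shows the graph is connected.

[0, 0.1206, 0.4679, 1, 1.6527, 2.3473, 3, 3.5321, 3.8794]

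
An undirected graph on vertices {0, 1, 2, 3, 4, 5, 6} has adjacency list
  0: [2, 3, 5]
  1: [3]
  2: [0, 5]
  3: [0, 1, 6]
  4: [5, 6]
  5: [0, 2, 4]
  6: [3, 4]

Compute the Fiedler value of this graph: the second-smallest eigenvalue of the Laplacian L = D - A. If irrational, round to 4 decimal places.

0.6490

Reading degrees in the order [0, 1, 2, 3, 4, 5, 6] gives [3, 1, 2, 3, 2, 3, 2]; set D = diag(3, 1, 2, 3, 2, 3, 2) and form L = D - A. The smallest Laplacian eigenvalue is always 0. The next one, lambda_2 = 0.6490, measures how hard the graph is to disconnect: larger values mean better connectivity. The largest eigenvalue, 4.6675, is at most the vertex count 7.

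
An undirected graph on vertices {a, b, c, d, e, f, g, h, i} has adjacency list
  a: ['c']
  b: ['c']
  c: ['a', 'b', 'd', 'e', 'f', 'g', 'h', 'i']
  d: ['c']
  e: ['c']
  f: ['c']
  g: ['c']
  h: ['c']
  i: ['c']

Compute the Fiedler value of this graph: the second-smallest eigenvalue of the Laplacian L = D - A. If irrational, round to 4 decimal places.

Reading degrees in the order [a, b, c, d, e, f, g, h, i] gives [1, 1, 8, 1, 1, 1, 1, 1, 1]; set D = diag(1, 1, 8, 1, 1, 1, 1, 1, 1) and form L = D - A. The sorted Laplacian eigenvalues are [0, 1, 1, 1, 1, 1, 1, 1, 9]; the algebraic connectivity is the second entry, 1. The largest eigenvalue, 9, is at most the vertex count 9. The eigenvalues sum to 16, which equals trace(L) = 2|E|.

1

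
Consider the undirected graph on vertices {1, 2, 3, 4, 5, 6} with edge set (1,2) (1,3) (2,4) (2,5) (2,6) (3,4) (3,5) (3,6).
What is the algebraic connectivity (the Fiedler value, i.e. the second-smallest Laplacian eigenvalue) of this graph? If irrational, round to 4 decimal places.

2

Each diagonal entry of L is the vertex degree and each off-diagonal entry is -1 where an edge is present, 0 otherwise; in the order [1, 2, 3, 4, 5, 6] the diagonal is [2, 4, 4, 2, 2, 2]. The smallest Laplacian eigenvalue is always 0. The next one, lambda_2 = 2, measures how hard the graph is to disconnect: larger values mean better connectivity. There is one zero in the spectrum, matching the 1 component. The largest eigenvalue, 6, is at most the vertex count 6.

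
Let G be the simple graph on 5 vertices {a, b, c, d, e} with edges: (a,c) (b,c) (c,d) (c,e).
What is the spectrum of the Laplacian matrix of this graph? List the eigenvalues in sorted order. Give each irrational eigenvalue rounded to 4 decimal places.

[0, 1, 1, 1, 5]

Each diagonal entry of L is the vertex degree and each off-diagonal entry is -1 where an edge is present, 0 otherwise; in the order [a, b, c, d, e] the diagonal is [1, 1, 4, 1, 1]. L is symmetric positive semidefinite, so every eigenvalue is real and nonnegative. By the matrix-tree theorem the graph has (1/5) * product of the nonzero eigenvalues = 1 spanning tree. There is one zero in the spectrum, matching the 1 component.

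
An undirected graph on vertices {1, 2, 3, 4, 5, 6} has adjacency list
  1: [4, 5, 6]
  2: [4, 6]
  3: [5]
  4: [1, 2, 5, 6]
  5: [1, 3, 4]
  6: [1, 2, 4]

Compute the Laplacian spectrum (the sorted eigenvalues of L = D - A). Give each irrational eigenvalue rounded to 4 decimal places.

Reading degrees in the order [1, 2, 3, 4, 5, 6] gives [3, 2, 1, 4, 3, 3]; set D = diag(3, 2, 1, 4, 3, 3) and form L = D - A. L is symmetric positive semidefinite, so every eigenvalue is real and nonnegative. The single zero eigenvalue shows the graph is connected. The largest eigenvalue, 5.1183, is at most the vertex count 6.

[0, 0.7312, 2.1353, 3.4659, 4.5494, 5.1183]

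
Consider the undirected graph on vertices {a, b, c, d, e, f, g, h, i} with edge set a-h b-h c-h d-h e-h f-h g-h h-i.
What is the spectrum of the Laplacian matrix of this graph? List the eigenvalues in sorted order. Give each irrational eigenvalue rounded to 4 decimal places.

[0, 1, 1, 1, 1, 1, 1, 1, 9]

Reading degrees in the order [a, b, c, d, e, f, g, h, i] gives [1, 1, 1, 1, 1, 1, 1, 8, 1]; set D = diag(1, 1, 1, 1, 1, 1, 1, 8, 1) and form L = D - A. Diagonalising L (or applying a numerical eigensolver to the 9x9 matrix) gives the spectrum above. The single zero eigenvalue shows the graph is connected.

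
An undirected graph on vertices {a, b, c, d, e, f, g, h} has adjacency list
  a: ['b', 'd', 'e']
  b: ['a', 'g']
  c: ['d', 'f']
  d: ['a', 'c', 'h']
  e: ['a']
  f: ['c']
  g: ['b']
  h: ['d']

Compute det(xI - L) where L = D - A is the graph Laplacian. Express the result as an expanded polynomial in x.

x^8 - 14x^7 + 76x^6 - 204x^5 + 286x^4 - 204x^3 + 68x^2 - 8x

With the vertex order [a, b, c, d, e, f, g, h], the degrees are [3, 2, 2, 3, 1, 1, 1, 1], giving D = diag(3, 2, 2, 3, 1, 1, 1, 1) and L = D - A. Computing det(xI - L) by cofactor expansion (or equivalently via sum-over-permutations) gives x^8 - 14x^7 + 76x^6 - 204x^5 + 286x^4 - 204x^3 + 68x^2 - 8x. The constant term is 0 because L is singular (the all-ones vector lies in its kernel).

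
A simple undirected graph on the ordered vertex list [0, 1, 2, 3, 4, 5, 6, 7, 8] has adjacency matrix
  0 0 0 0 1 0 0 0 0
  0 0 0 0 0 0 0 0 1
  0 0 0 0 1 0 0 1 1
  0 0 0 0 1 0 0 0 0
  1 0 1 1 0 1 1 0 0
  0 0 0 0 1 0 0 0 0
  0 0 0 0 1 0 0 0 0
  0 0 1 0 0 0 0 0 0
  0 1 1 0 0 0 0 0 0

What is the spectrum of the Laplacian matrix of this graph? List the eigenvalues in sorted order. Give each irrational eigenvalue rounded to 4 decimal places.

[0, 0.2679, 0.6711, 1, 1, 1, 2.1814, 3.7321, 6.1474]

Each diagonal entry of L is the vertex degree and each off-diagonal entry is -1 where an edge is present, 0 otherwise; in the order [0, 1, 2, 3, 4, 5, 6, 7, 8] the diagonal is [1, 1, 3, 1, 5, 1, 1, 1, 2]. Since every row of L sums to 0, the all-ones vector is in the kernel and 0 is an eigenvalue. The eigenvalues sum to 16, which equals trace(L) = 2|E|.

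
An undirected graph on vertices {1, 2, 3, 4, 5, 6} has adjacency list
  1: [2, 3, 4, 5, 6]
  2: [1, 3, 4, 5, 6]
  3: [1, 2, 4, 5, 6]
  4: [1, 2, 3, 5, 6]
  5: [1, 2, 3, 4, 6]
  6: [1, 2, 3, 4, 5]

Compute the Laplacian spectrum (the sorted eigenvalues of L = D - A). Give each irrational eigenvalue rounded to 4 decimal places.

[0, 6, 6, 6, 6, 6]

With the vertex order [1, 2, 3, 4, 5, 6], the degrees are [5, 5, 5, 5, 5, 5], giving D = diag(5, 5, 5, 5, 5, 5) and L = D - A. The multiplicity of 0 as a Laplacian eigenvalue equals the number of connected components.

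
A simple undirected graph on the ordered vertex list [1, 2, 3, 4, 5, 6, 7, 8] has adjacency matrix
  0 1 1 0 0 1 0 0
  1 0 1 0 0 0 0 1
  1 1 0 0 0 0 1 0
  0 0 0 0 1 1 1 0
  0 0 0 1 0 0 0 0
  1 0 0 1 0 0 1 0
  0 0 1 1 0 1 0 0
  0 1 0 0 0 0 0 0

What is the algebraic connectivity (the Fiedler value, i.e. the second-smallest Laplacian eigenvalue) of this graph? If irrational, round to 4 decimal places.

Reading degrees in the order [1, 2, 3, 4, 5, 6, 7, 8] gives [3, 3, 3, 3, 1, 3, 3, 1]; set D = diag(3, 3, 3, 3, 1, 3, 3, 1) and form L = D - A. Computing the eigenvalues of L and sorting gives [0, 0.4384, 1, 2, 3, 4, 4.5616, 5]. The Fiedler value lambda_2 = 0.4384 is strictly positive, so the graph is connected.

0.4384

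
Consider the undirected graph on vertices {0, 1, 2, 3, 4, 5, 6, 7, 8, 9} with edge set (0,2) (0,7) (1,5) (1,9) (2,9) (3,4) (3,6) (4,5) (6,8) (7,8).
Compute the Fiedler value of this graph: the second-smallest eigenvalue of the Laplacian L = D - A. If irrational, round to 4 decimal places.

With the vertex order [0, 1, 2, 3, 4, 5, 6, 7, 8, 9], the degrees are [2, 2, 2, 2, 2, 2, 2, 2, 2, 2], giving D = diag(2, 2, 2, 2, 2, 2, 2, 2, 2, 2) and L = D - A. The smallest Laplacian eigenvalue is always 0. The next one, lambda_2 = 0.3820, measures how hard the graph is to disconnect: larger values mean better connectivity. The eigenvalues sum to 20, which equals trace(L) = 2|E|.

0.3820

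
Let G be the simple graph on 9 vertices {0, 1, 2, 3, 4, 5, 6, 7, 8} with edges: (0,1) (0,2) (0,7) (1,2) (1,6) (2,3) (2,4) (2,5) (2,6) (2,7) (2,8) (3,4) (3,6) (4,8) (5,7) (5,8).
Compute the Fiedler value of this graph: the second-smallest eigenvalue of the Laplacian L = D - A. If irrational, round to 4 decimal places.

1.5858

Reading degrees in the order [0, 1, 2, 3, 4, 5, 6, 7, 8] gives [3, 3, 8, 3, 3, 3, 3, 3, 3]; set D = diag(3, 3, 8, 3, 3, 3, 3, 3, 3) and form L = D - A. Computing the eigenvalues of L and sorting gives [0, 1.5858, 1.5858, 3, 3, 4.4142, 4.4142, 5, 9]. The Fiedler value lambda_2 = 1.5858 is strictly positive, so the graph is connected.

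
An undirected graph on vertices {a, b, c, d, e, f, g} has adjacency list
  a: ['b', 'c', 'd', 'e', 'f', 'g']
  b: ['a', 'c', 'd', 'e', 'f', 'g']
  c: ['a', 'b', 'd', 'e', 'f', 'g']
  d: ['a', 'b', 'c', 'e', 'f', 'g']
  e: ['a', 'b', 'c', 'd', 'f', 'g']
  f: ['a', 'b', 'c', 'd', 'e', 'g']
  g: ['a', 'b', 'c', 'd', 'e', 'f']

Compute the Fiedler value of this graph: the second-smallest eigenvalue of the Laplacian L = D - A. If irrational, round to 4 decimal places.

With the vertex order [a, b, c, d, e, f, g], the degrees are [6, 6, 6, 6, 6, 6, 6], giving D = diag(6, 6, 6, 6, 6, 6, 6) and L = D - A. The smallest Laplacian eigenvalue is always 0. The next one, lambda_2 = 7, measures how hard the graph is to disconnect: larger values mean better connectivity. The largest eigenvalue, 7, is at most the vertex count 7. The eigenvalues sum to 42, which equals trace(L) = 2|E|.

7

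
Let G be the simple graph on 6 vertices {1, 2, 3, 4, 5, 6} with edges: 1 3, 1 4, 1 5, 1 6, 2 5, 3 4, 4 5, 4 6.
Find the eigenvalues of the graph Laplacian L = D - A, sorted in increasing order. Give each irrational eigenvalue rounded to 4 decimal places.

[0, 0.7639, 2, 3, 5, 5.2361]

Reading degrees in the order [1, 2, 3, 4, 5, 6] gives [4, 1, 2, 4, 3, 2]; set D = diag(4, 1, 2, 4, 3, 2) and form L = D - A. Since every row of L sums to 0, the all-ones vector is in the kernel and 0 is an eigenvalue. The single zero eigenvalue shows the graph is connected. The eigenvalues sum to 16, which equals trace(L) = 2|E|. The largest eigenvalue, 5.2361, is at most the vertex count 6.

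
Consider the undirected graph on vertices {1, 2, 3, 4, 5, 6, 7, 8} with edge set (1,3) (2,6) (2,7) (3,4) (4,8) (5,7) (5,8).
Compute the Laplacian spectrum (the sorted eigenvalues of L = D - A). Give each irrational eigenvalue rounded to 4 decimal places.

With the vertex order [1, 2, 3, 4, 5, 6, 7, 8], the degrees are [1, 2, 2, 2, 2, 1, 2, 2], giving D = diag(1, 2, 2, 2, 2, 1, 2, 2) and L = D - A. Since every row of L sums to 0, the all-ones vector is in the kernel and 0 is an eigenvalue. The single zero eigenvalue shows the graph is connected. There is one zero in the spectrum, matching the 1 component.

[0, 0.1522, 0.5858, 1.2346, 2, 2.7654, 3.4142, 3.8478]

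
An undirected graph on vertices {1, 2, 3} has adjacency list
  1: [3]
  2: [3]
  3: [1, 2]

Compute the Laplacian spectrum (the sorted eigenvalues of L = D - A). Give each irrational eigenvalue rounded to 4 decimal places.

[0, 1, 3]

With the vertex order [1, 2, 3], the degrees are [1, 1, 2], giving D = diag(1, 1, 2) and L = D - A. The multiplicity of 0 as a Laplacian eigenvalue equals the number of connected components. The single zero eigenvalue shows the graph is connected. The eigenvalues sum to 4, which equals trace(L) = 2|E|. There is one zero in the spectrum, matching the 1 component.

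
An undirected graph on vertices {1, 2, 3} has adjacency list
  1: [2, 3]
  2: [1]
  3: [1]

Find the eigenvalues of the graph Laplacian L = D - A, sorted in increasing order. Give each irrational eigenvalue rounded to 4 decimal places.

Reading degrees in the order [1, 2, 3] gives [2, 1, 1]; set D = diag(2, 1, 1) and form L = D - A. L is symmetric positive semidefinite, so every eigenvalue is real and nonnegative. By the matrix-tree theorem the graph has (1/3) * product of the nonzero eigenvalues = 1 spanning tree.

[0, 1, 3]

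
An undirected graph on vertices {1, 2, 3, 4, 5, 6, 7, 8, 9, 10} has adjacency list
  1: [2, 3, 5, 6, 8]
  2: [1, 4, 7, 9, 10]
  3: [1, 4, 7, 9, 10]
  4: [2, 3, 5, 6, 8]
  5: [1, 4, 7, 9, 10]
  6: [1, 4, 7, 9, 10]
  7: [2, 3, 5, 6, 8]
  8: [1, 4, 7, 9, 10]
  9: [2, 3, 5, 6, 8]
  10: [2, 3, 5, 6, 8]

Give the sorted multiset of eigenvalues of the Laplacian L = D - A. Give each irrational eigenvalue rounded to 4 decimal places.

With the vertex order [1, 2, 3, 4, 5, 6, 7, 8, 9, 10], the degrees are [5, 5, 5, 5, 5, 5, 5, 5, 5, 5], giving D = diag(5, 5, 5, 5, 5, 5, 5, 5, 5, 5) and L = D - A. The multiplicity of 0 as a Laplacian eigenvalue equals the number of connected components. The single zero eigenvalue shows the graph is connected. By the matrix-tree theorem the graph has (1/10) * product of the nonzero eigenvalues = 390625 spanning trees.

[0, 5, 5, 5, 5, 5, 5, 5, 5, 10]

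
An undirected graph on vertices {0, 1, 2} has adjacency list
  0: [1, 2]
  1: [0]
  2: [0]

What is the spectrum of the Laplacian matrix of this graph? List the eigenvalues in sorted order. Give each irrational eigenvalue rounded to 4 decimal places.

Reading degrees in the order [0, 1, 2] gives [2, 1, 1]; set D = diag(2, 1, 1) and form L = D - A. Since every row of L sums to 0, the all-ones vector is in the kernel and 0 is an eigenvalue.

[0, 1, 3]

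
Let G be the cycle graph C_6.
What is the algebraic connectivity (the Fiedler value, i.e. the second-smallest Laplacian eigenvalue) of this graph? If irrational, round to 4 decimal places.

1

The graph has 6 vertices and degree multiset [2, 2, 2, 2, 2, 2]; D is the diagonal matrix of degrees and L = D - A. Computing the eigenvalues of L and sorting gives [0, 1, 1, 3, 3, 4]. The Fiedler value lambda_2 = 1 is strictly positive, so the graph is connected. By the matrix-tree theorem the graph has (1/6) * product of the nonzero eigenvalues = 6 spanning trees. The eigenvalues sum to 12, which equals trace(L) = 2|E|.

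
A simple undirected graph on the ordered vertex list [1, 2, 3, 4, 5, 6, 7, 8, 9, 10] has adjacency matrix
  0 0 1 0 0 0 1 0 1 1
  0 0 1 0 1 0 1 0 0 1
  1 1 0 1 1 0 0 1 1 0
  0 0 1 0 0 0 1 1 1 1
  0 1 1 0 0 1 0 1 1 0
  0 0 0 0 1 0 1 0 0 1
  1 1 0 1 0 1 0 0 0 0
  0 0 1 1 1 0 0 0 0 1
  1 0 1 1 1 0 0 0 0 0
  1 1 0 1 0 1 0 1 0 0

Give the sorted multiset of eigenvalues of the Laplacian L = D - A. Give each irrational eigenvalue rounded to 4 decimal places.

[0, 2.4605, 3.1361, 3.5729, 3.7719, 4.4636, 5.1284, 6.4813, 6.9418, 8.0435]

Each diagonal entry of L is the vertex degree and each off-diagonal entry is -1 where an edge is present, 0 otherwise; in the order [1, 2, 3, 4, 5, 6, 7, 8, 9, 10] the diagonal is [4, 4, 6, 5, 5, 3, 4, 4, 4, 5]. L is symmetric positive semidefinite, so every eigenvalue is real and nonnegative. There is one zero in the spectrum, matching the 1 component.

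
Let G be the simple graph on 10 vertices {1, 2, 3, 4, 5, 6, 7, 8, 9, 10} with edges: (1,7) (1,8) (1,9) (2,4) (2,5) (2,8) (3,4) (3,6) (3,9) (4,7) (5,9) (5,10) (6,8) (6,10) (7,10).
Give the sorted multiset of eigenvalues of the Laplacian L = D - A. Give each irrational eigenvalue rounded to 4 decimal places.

Reading degrees in the order [1, 2, 3, 4, 5, 6, 7, 8, 9, 10] gives [3, 3, 3, 3, 3, 3, 3, 3, 3, 3]; set D = diag(3, 3, 3, 3, 3, 3, 3, 3, 3, 3) and form L = D - A. L is symmetric positive semidefinite, so every eigenvalue is real and nonnegative. The single zero eigenvalue shows the graph is connected. By the matrix-tree theorem the graph has (1/10) * product of the nonzero eigenvalues = 2000 spanning trees. The largest eigenvalue, 5, is at most the vertex count 10.

[0, 2, 2, 2, 2, 2, 5, 5, 5, 5]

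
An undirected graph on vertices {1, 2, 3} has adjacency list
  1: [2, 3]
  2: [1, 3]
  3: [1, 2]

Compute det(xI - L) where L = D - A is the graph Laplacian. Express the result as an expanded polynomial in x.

With the vertex order [1, 2, 3], the degrees are [2, 2, 2], giving D = diag(2, 2, 2) and L = D - A. L has integer entries, so p(x) = det(xI - L) has integer coefficients. Expanding the determinant yields x^3 - 6x^2 + 9x. The coefficient of x^2 equals -trace(L) = -6, matching the sum of degrees. There is one zero in the spectrum, matching the 1 component.

x^3 - 6x^2 + 9x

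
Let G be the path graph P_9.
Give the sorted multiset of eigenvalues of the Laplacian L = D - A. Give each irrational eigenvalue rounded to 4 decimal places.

The graph has 9 vertices and degree multiset [2, 2, 2, 2, 2, 2, 2, 1, 1]; D is the diagonal matrix of degrees and L = D - A. Diagonalising L (or applying a numerical eigensolver to the 9x9 matrix) gives the spectrum above. The eigenvalues sum to 16, which equals trace(L) = 2|E|.

[0, 0.1206, 0.4679, 1, 1.6527, 2.3473, 3, 3.5321, 3.8794]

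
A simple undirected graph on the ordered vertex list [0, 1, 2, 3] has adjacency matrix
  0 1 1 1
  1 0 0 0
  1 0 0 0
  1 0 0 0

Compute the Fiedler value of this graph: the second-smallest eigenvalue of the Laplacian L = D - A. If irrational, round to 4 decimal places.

1

Each diagonal entry of L is the vertex degree and each off-diagonal entry is -1 where an edge is present, 0 otherwise; in the order [0, 1, 2, 3] the diagonal is [3, 1, 1, 1]. Computing the eigenvalues of L and sorting gives [0, 1, 1, 4]. The Fiedler value lambda_2 = 1 is strictly positive, so the graph is connected. By the matrix-tree theorem the graph has (1/4) * product of the nonzero eigenvalues = 1 spanning tree. The eigenvalues sum to 6, which equals trace(L) = 2|E|.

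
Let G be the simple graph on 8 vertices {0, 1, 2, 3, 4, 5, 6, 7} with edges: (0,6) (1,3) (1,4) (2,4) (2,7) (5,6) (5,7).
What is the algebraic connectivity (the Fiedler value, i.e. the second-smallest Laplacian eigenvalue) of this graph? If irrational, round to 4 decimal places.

Reading degrees in the order [0, 1, 2, 3, 4, 5, 6, 7] gives [1, 2, 2, 1, 2, 2, 2, 2]; set D = diag(1, 2, 2, 1, 2, 2, 2, 2) and form L = D - A. Computing the eigenvalues of L and sorting gives [0, 0.1522, 0.5858, 1.2346, 2, 2.7654, 3.4142, 3.8478]. The Fiedler value lambda_2 = 0.1522 is strictly positive, so the graph is connected.

0.1522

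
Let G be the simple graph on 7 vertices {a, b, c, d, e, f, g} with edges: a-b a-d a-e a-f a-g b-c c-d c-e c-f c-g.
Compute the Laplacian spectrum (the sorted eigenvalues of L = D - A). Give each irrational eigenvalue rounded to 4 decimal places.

With the vertex order [a, b, c, d, e, f, g], the degrees are [5, 2, 5, 2, 2, 2, 2], giving D = diag(5, 2, 5, 2, 2, 2, 2) and L = D - A. L is symmetric positive semidefinite, so every eigenvalue is real and nonnegative. The largest eigenvalue, 7, is at most the vertex count 7.

[0, 2, 2, 2, 2, 5, 7]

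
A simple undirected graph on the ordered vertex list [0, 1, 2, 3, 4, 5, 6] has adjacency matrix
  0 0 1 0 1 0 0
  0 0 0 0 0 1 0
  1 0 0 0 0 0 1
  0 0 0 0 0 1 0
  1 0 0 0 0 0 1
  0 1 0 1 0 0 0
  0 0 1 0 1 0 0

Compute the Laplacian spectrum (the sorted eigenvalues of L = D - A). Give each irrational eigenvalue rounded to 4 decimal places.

Reading degrees in the order [0, 1, 2, 3, 4, 5, 6] gives [2, 1, 2, 1, 2, 2, 2]; set D = diag(2, 1, 2, 1, 2, 2, 2) and form L = D - A. Since every row of L sums to 0, the all-ones vector is in the kernel and 0 is an eigenvalue. The 2 zero eigenvalues correspond to the 2 connected components. There are 2 zeros in the spectrum, matching the 2 components.

[0, 0, 1, 2, 2, 3, 4]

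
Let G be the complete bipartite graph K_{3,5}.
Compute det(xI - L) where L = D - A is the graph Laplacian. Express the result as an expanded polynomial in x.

x^8 - 30x^7 + 375x^6 - 2540x^5 + 10095x^4 - 23598x^3 + 30105x^2 - 16200x

The graph has 8 vertices and degree multiset [5, 5, 5, 3, 3, 3, 3, 3]; D is the diagonal matrix of degrees and L = D - A. The eigenvalues of L are [0, 3, 3, 3, 3, 5, 5, 8]; the characteristic polynomial is the product of (x - lambda_i), which multiplies out to x^8 - 30x^7 + 375x^6 - 2540x^5 + 10095x^4 - 23598x^3 + 30105x^2 - 16200x. The coefficient of x^7 equals -trace(L) = -30, matching the sum of degrees. The largest eigenvalue, 8, is at most the vertex count 8.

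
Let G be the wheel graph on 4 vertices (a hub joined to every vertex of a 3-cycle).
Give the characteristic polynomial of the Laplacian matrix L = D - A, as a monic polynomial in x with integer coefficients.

The graph has 4 vertices and degree multiset [3, 3, 3, 3]; D is the diagonal matrix of degrees and L = D - A. Computing det(xI - L) by cofactor expansion (or equivalently via sum-over-permutations) gives x^4 - 12x^3 + 48x^2 - 64x. The constant term is 0 because L is singular (the all-ones vector lies in its kernel). The largest eigenvalue, 4, is at most the vertex count 4.

x^4 - 12x^3 + 48x^2 - 64x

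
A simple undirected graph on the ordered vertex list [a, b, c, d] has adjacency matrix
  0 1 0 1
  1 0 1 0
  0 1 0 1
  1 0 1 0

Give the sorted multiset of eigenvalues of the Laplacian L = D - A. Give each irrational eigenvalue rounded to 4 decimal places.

With the vertex order [a, b, c, d], the degrees are [2, 2, 2, 2], giving D = diag(2, 2, 2, 2) and L = D - A. Since every row of L sums to 0, the all-ones vector is in the kernel and 0 is an eigenvalue. By the matrix-tree theorem the graph has (1/4) * product of the nonzero eigenvalues = 4 spanning trees.

[0, 2, 2, 4]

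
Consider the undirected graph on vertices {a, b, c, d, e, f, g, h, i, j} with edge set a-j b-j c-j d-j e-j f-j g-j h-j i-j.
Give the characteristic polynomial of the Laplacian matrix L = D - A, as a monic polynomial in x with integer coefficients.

x^10 - 18x^9 + 108x^8 - 336x^7 + 630x^6 - 756x^5 + 588x^4 - 288x^3 + 81x^2 - 10x

With the vertex order [a, b, c, d, e, f, g, h, i, j], the degrees are [1, 1, 1, 1, 1, 1, 1, 1, 1, 9], giving D = diag(1, 1, 1, 1, 1, 1, 1, 1, 1, 9) and L = D - A. Computing det(xI - L) by cofactor expansion (or equivalently via sum-over-permutations) gives x^10 - 18x^9 + 108x^8 - 336x^7 + 630x^6 - 756x^5 + 588x^4 - 288x^3 + 81x^2 - 10x. The constant term is 0 because L is singular (the all-ones vector lies in its kernel).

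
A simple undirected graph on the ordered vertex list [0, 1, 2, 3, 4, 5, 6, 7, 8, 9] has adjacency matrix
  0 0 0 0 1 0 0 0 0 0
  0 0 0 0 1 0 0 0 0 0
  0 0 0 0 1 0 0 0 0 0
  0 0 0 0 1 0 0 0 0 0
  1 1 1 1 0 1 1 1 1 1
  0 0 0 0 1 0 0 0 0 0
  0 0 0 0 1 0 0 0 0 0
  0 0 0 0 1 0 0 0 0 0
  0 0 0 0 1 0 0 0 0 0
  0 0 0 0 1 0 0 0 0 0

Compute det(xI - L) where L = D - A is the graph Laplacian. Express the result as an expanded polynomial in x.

Reading degrees in the order [0, 1, 2, 3, 4, 5, 6, 7, 8, 9] gives [1, 1, 1, 1, 9, 1, 1, 1, 1, 1]; set D = diag(1, 1, 1, 1, 9, 1, 1, 1, 1, 1) and form L = D - A. Computing det(xI - L) by cofactor expansion (or equivalently via sum-over-permutations) gives x^10 - 18x^9 + 108x^8 - 336x^7 + 630x^6 - 756x^5 + 588x^4 - 288x^3 + 81x^2 - 10x. The constant term is 0 because L is singular (the all-ones vector lies in its kernel).

x^10 - 18x^9 + 108x^8 - 336x^7 + 630x^6 - 756x^5 + 588x^4 - 288x^3 + 81x^2 - 10x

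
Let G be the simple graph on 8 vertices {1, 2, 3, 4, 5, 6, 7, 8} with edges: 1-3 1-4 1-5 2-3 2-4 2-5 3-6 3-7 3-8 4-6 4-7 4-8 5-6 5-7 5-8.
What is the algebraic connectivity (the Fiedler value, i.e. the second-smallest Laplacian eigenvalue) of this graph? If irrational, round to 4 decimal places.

3

Each diagonal entry of L is the vertex degree and each off-diagonal entry is -1 where an edge is present, 0 otherwise; in the order [1, 2, 3, 4, 5, 6, 7, 8] the diagonal is [3, 3, 5, 5, 5, 3, 3, 3]. The sorted Laplacian eigenvalues are [0, 3, 3, 3, 3, 5, 5, 8]; the algebraic connectivity is the second entry, 3.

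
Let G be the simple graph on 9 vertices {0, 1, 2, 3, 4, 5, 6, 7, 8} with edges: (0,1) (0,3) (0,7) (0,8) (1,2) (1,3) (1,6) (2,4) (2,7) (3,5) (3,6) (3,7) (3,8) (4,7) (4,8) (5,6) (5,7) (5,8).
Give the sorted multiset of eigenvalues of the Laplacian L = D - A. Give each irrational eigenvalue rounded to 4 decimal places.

[0, 1.8319, 2.6568, 3.1983, 4.0847, 4.7587, 5.5576, 6.5277, 7.3844]

Reading degrees in the order [0, 1, 2, 3, 4, 5, 6, 7, 8] gives [4, 4, 3, 6, 3, 4, 3, 5, 4]; set D = diag(4, 4, 3, 6, 3, 4, 3, 5, 4) and form L = D - A. Diagonalising L (or applying a numerical eigensolver to the 9x9 matrix) gives the spectrum above. The single zero eigenvalue shows the graph is connected.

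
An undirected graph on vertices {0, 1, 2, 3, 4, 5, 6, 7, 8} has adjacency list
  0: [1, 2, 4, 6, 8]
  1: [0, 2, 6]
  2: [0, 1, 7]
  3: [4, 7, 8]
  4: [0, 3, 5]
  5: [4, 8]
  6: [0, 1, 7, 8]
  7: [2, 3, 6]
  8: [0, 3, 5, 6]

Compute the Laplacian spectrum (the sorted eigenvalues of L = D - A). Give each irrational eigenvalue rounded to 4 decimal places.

Reading degrees in the order [0, 1, 2, 3, 4, 5, 6, 7, 8] gives [5, 3, 3, 3, 3, 2, 4, 3, 4]; set D = diag(5, 3, 3, 3, 3, 2, 4, 3, 4) and form L = D - A. Diagonalising L (or applying a numerical eigensolver to the 9x9 matrix) gives the spectrum above. There is one zero in the spectrum, matching the 1 component.

[0, 1.1512, 2.1176, 3, 3, 4, 4.2230, 6, 6.5082]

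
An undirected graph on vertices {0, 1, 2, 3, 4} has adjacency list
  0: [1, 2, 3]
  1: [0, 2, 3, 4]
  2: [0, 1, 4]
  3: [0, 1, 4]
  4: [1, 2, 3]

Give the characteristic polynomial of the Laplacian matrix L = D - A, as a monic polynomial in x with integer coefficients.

With the vertex order [0, 1, 2, 3, 4], the degrees are [3, 4, 3, 3, 3], giving D = diag(3, 4, 3, 3, 3) and L = D - A. The eigenvalues of L are [0, 3, 3, 5, 5]; the characteristic polynomial is the product of (x - lambda_i), which multiplies out to x^5 - 16x^4 + 94x^3 - 240x^2 + 225x. The coefficient of x^4 equals -trace(L) = -16, matching the sum of degrees.

x^5 - 16x^4 + 94x^3 - 240x^2 + 225x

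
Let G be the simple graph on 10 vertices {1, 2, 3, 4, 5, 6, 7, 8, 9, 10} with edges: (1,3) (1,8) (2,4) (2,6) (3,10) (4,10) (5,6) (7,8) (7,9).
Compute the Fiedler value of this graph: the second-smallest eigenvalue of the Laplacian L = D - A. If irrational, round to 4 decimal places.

With the vertex order [1, 2, 3, 4, 5, 6, 7, 8, 9, 10], the degrees are [2, 2, 2, 2, 1, 2, 2, 2, 1, 2], giving D = diag(2, 2, 2, 2, 1, 2, 2, 2, 1, 2) and L = D - A. The smallest Laplacian eigenvalue is always 0. The next one, lambda_2 = 0.0979, measures how hard the graph is to disconnect: larger values mean better connectivity. There is one zero in the spectrum, matching the 1 component. The eigenvalues sum to 18, which equals trace(L) = 2|E|.

0.0979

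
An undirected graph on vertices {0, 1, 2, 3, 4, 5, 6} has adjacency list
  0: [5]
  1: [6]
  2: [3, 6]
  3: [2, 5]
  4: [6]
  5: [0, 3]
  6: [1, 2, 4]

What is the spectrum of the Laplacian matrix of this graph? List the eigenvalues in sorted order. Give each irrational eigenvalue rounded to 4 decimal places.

Each diagonal entry of L is the vertex degree and each off-diagonal entry is -1 where an edge is present, 0 otherwise; in the order [0, 1, 2, 3, 4, 5, 6] the diagonal is [1, 1, 2, 2, 1, 2, 3]. The multiplicity of 0 as a Laplacian eigenvalue equals the number of connected components. The eigenvalues sum to 12, which equals trace(L) = 2|E|.

[0, 0.2254, 1, 1, 2.1859, 3.3604, 4.2283]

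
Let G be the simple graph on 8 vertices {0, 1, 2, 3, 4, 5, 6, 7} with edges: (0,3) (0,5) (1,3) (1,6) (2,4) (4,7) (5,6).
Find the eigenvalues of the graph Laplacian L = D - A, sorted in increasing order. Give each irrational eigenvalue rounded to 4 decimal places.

[0, 0, 1, 1.3820, 1.3820, 3, 3.6180, 3.6180]

Each diagonal entry of L is the vertex degree and each off-diagonal entry is -1 where an edge is present, 0 otherwise; in the order [0, 1, 2, 3, 4, 5, 6, 7] the diagonal is [2, 2, 1, 2, 2, 2, 2, 1]. The multiplicity of 0 as a Laplacian eigenvalue equals the number of connected components. The 2 zero eigenvalues correspond to the 2 connected components. The largest eigenvalue, 3.6180, is at most the vertex count 8.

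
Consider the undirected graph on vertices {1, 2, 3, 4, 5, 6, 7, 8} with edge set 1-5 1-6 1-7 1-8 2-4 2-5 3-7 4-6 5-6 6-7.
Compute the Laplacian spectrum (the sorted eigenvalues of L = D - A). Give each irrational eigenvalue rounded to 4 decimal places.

Each diagonal entry of L is the vertex degree and each off-diagonal entry is -1 where an edge is present, 0 otherwise; in the order [1, 2, 3, 4, 5, 6, 7, 8] the diagonal is [4, 2, 1, 2, 3, 4, 3, 1]. The multiplicity of 0 as a Laplacian eigenvalue equals the number of connected components. The single zero eigenvalue shows the graph is connected.

[0, 0.6239, 0.7639, 2, 2.4048, 3.5952, 5.2361, 5.3761]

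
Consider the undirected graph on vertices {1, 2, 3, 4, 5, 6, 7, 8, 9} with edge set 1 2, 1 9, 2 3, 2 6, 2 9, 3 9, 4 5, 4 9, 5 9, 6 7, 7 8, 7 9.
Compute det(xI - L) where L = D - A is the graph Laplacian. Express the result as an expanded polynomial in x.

x^9 - 24x^8 + 235x^7 - 1224x^6 + 3698x^5 - 6606x^4 + 6770x^3 - 3606x^2 + 756x

With the vertex order [1, 2, 3, 4, 5, 6, 7, 8, 9], the degrees are [2, 4, 2, 2, 2, 2, 3, 1, 6], giving D = diag(2, 4, 2, 2, 2, 2, 3, 1, 6) and L = D - A. L has integer entries, so p(x) = det(xI - L) has integer coefficients. Expanding the determinant yields x^9 - 24x^8 + 235x^7 - 1224x^6 + 3698x^5 - 6606x^4 + 6770x^3 - 3606x^2 + 756x. Since p(0) = det(-L) = 0, x divides p(x). There is one zero in the spectrum, matching the 1 component. The largest eigenvalue, 7.1492, is at most the vertex count 9.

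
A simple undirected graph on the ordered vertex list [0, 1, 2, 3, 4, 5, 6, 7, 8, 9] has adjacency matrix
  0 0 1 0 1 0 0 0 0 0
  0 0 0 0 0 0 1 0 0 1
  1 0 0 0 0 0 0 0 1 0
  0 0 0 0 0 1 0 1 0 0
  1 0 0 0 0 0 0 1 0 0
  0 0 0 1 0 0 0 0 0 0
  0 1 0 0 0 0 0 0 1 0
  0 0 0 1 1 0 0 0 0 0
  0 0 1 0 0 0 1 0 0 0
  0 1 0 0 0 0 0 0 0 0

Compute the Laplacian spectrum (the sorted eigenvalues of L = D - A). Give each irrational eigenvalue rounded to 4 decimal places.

[0, 0.0979, 0.3820, 0.8244, 1.3820, 2, 2.6180, 3.1756, 3.6180, 3.9021]

Reading degrees in the order [0, 1, 2, 3, 4, 5, 6, 7, 8, 9] gives [2, 2, 2, 2, 2, 1, 2, 2, 2, 1]; set D = diag(2, 2, 2, 2, 2, 1, 2, 2, 2, 1) and form L = D - A. Since every row of L sums to 0, the all-ones vector is in the kernel and 0 is an eigenvalue. The largest eigenvalue, 3.9021, is at most the vertex count 10. There is one zero in the spectrum, matching the 1 component.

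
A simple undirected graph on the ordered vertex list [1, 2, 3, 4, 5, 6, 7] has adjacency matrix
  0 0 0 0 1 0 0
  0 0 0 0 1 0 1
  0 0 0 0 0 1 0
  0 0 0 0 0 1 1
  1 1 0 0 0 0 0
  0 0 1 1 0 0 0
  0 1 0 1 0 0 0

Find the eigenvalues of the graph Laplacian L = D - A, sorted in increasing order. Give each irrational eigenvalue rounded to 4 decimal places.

[0, 0.1981, 0.7530, 1.5550, 2.4450, 3.2470, 3.8019]

With the vertex order [1, 2, 3, 4, 5, 6, 7], the degrees are [1, 2, 1, 2, 2, 2, 2], giving D = diag(1, 2, 1, 2, 2, 2, 2) and L = D - A. Since every row of L sums to 0, the all-ones vector is in the kernel and 0 is an eigenvalue. There is one zero in the spectrum, matching the 1 component.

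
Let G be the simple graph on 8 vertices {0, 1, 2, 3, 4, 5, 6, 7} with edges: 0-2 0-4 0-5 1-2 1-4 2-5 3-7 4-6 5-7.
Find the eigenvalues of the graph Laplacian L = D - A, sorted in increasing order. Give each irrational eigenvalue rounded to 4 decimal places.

[0, 0.3255, 0.8717, 1.7712, 2.5848, 3.1276, 4.4238, 4.8953]

Each diagonal entry of L is the vertex degree and each off-diagonal entry is -1 where an edge is present, 0 otherwise; in the order [0, 1, 2, 3, 4, 5, 6, 7] the diagonal is [3, 2, 3, 1, 3, 3, 1, 2]. The multiplicity of 0 as a Laplacian eigenvalue equals the number of connected components. There is one zero in the spectrum, matching the 1 component.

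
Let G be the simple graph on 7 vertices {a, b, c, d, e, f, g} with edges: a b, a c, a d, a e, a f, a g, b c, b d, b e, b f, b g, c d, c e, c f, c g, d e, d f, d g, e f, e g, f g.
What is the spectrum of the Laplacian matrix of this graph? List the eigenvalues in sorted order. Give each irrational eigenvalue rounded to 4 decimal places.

[0, 7, 7, 7, 7, 7, 7]

With the vertex order [a, b, c, d, e, f, g], the degrees are [6, 6, 6, 6, 6, 6, 6], giving D = diag(6, 6, 6, 6, 6, 6, 6) and L = D - A. Diagonalising L (or applying a numerical eigensolver to the 7x7 matrix) gives the spectrum above. The single zero eigenvalue shows the graph is connected. There is one zero in the spectrum, matching the 1 component.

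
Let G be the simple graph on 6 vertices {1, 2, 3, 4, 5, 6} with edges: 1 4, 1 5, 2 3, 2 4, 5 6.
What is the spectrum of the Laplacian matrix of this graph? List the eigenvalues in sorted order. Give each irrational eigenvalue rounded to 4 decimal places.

With the vertex order [1, 2, 3, 4, 5, 6], the degrees are [2, 2, 1, 2, 2, 1], giving D = diag(2, 2, 1, 2, 2, 1) and L = D - A. The multiplicity of 0 as a Laplacian eigenvalue equals the number of connected components. The single zero eigenvalue shows the graph is connected.

[0, 0.2679, 1, 2, 3, 3.7321]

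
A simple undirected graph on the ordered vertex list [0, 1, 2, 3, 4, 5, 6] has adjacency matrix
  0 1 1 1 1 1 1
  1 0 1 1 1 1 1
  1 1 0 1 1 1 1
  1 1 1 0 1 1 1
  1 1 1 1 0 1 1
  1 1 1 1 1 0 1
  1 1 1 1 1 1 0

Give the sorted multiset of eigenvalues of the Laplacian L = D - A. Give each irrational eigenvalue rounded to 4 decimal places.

[0, 7, 7, 7, 7, 7, 7]

With the vertex order [0, 1, 2, 3, 4, 5, 6], the degrees are [6, 6, 6, 6, 6, 6, 6], giving D = diag(6, 6, 6, 6, 6, 6, 6) and L = D - A. L is symmetric positive semidefinite, so every eigenvalue is real and nonnegative. The single zero eigenvalue shows the graph is connected. By the matrix-tree theorem the graph has (1/7) * product of the nonzero eigenvalues = 16807 spanning trees.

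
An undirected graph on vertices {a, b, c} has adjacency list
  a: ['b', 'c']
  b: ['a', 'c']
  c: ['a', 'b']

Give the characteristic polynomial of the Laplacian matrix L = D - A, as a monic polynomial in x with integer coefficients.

x^3 - 6x^2 + 9x

With the vertex order [a, b, c], the degrees are [2, 2, 2], giving D = diag(2, 2, 2) and L = D - A. Computing det(xI - L) by cofactor expansion (or equivalently via sum-over-permutations) gives x^3 - 6x^2 + 9x. The coefficient of x^2 equals -trace(L) = -6, matching the sum of degrees. There is one zero in the spectrum, matching the 1 component.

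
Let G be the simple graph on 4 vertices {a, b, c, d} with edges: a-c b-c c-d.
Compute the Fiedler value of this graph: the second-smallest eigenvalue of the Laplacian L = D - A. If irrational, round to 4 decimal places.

1

Reading degrees in the order [a, b, c, d] gives [1, 1, 3, 1]; set D = diag(1, 1, 3, 1) and form L = D - A. The sorted Laplacian eigenvalues are [0, 1, 1, 4]; the algebraic connectivity is the second entry, 1. The eigenvalues sum to 6, which equals trace(L) = 2|E|.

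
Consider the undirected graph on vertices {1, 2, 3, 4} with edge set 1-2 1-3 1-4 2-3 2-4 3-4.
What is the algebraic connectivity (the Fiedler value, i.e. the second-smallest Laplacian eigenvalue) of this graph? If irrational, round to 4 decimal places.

Reading degrees in the order [1, 2, 3, 4] gives [3, 3, 3, 3]; set D = diag(3, 3, 3, 3) and form L = D - A. The smallest Laplacian eigenvalue is always 0. The next one, lambda_2 = 4, measures how hard the graph is to disconnect: larger values mean better connectivity. There is one zero in the spectrum, matching the 1 component.

4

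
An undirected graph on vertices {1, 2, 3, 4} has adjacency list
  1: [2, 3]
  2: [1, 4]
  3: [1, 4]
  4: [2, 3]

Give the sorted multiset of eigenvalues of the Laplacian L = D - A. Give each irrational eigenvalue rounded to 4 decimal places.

Each diagonal entry of L is the vertex degree and each off-diagonal entry is -1 where an edge is present, 0 otherwise; in the order [1, 2, 3, 4] the diagonal is [2, 2, 2, 2]. The multiplicity of 0 as a Laplacian eigenvalue equals the number of connected components. The single zero eigenvalue shows the graph is connected. There is one zero in the spectrum, matching the 1 component.

[0, 2, 2, 4]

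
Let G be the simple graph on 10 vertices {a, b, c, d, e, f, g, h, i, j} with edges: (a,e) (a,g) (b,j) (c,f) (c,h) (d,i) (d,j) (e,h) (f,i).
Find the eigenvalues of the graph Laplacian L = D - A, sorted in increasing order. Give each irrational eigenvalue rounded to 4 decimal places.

Reading degrees in the order [a, b, c, d, e, f, g, h, i, j] gives [2, 1, 2, 2, 2, 2, 1, 2, 2, 2]; set D = diag(2, 1, 2, 2, 2, 2, 1, 2, 2, 2) and form L = D - A. Since every row of L sums to 0, the all-ones vector is in the kernel and 0 is an eigenvalue. There is one zero in the spectrum, matching the 1 component.

[0, 0.0979, 0.3820, 0.8244, 1.3820, 2, 2.6180, 3.1756, 3.6180, 3.9021]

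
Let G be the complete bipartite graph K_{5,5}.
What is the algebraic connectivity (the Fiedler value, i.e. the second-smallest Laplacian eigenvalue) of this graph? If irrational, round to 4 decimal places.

5

The graph has 10 vertices and degree multiset [5, 5, 5, 5, 5, 5, 5, 5, 5, 5]; D is the diagonal matrix of degrees and L = D - A. Computing the eigenvalues of L and sorting gives [0, 5, 5, 5, 5, 5, 5, 5, 5, 10]. The Fiedler value lambda_2 = 5 is strictly positive, so the graph is connected. There is one zero in the spectrum, matching the 1 component. The largest eigenvalue, 10, is at most the vertex count 10.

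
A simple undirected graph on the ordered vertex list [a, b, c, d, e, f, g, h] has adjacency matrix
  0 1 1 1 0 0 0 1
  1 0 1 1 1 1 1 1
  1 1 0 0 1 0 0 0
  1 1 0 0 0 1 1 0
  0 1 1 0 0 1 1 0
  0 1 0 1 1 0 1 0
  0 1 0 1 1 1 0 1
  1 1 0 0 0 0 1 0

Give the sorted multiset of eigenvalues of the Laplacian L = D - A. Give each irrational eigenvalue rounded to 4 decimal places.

Reading degrees in the order [a, b, c, d, e, f, g, h] gives [4, 7, 3, 4, 4, 4, 5, 3]; set D = diag(4, 7, 3, 4, 4, 4, 5, 3) and form L = D - A. Since every row of L sums to 0, the all-ones vector is in the kernel and 0 is an eigenvalue. The single zero eigenvalue shows the graph is connected. The largest eigenvalue, 8, is at most the vertex count 8. There is one zero in the spectrum, matching the 1 component.

[0, 2.5858, 2.5858, 3.5858, 5.4142, 5.4142, 6.4142, 8]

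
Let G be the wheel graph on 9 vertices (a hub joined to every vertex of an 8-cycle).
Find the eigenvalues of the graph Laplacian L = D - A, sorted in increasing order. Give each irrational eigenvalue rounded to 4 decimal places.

The graph has 9 vertices and degree multiset [8, 3, 3, 3, 3, 3, 3, 3, 3]; D is the diagonal matrix of degrees and L = D - A. Since every row of L sums to 0, the all-ones vector is in the kernel and 0 is an eigenvalue. The single zero eigenvalue shows the graph is connected. The largest eigenvalue, 9, is at most the vertex count 9. By the matrix-tree theorem the graph has (1/9) * product of the nonzero eigenvalues = 2205 spanning trees.

[0, 1.5858, 1.5858, 3, 3, 4.4142, 4.4142, 5, 9]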